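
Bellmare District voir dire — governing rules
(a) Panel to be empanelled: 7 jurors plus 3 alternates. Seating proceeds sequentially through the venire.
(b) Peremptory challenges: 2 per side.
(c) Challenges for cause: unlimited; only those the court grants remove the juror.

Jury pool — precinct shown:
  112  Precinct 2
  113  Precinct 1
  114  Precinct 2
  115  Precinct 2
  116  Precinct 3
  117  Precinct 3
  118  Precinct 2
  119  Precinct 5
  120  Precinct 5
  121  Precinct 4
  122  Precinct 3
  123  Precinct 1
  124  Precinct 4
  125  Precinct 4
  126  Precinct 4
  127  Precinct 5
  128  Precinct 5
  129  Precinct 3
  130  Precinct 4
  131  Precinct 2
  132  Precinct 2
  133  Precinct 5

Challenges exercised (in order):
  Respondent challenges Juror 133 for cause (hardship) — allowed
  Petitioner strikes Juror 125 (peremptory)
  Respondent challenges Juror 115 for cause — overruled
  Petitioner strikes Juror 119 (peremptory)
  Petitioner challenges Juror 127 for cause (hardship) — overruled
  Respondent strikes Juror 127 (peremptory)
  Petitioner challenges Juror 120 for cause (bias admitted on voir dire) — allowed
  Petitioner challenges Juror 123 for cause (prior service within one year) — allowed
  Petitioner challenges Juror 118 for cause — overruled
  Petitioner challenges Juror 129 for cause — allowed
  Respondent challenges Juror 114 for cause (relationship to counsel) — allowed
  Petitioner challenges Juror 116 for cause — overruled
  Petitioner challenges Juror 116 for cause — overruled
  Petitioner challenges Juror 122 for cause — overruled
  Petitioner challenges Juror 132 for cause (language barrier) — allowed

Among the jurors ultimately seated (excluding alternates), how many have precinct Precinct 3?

2

Removed: #114, #119, #120, #123, #125, #127, #129, #132, #133.
Seated jurors 1–7: #112, #113, #115, #116, #117, #118, #121 (alternates #122, #124, #126 not counted).
Of those, in Precinct 3: #116, #117 → 2.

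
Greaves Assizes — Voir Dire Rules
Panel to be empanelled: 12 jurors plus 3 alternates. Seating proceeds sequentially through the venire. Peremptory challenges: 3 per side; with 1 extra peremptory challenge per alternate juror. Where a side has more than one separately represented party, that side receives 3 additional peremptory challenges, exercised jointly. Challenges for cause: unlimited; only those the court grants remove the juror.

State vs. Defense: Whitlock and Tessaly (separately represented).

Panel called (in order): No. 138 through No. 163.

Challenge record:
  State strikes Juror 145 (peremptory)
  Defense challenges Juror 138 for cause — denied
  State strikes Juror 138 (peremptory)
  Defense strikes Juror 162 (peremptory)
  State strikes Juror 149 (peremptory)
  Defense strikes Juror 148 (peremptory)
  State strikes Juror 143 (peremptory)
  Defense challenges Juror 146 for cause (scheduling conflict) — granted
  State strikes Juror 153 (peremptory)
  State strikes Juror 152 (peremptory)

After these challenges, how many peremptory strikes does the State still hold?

State allotment: 3 base + 1 × 3 alternates = 6.
State peremptories used: #145, #138, #149, #143, #153, #152 — 6.
Remaining: 6 − 6 = 0.

0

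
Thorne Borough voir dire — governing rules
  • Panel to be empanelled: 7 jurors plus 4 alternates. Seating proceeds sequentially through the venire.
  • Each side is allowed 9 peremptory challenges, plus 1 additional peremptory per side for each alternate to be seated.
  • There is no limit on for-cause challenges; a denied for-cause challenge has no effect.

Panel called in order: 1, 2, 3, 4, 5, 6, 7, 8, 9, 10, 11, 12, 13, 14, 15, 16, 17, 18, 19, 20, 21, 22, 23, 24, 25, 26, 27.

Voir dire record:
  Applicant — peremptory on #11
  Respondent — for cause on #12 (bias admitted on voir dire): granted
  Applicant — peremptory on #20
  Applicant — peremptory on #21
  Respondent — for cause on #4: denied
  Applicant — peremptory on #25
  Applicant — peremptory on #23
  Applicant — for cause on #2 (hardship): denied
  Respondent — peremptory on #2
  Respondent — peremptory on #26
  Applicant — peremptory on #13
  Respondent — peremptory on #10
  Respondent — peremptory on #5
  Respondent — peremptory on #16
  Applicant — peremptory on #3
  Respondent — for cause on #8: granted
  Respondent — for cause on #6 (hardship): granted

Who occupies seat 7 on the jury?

Removed: #2, #3, #5, #6, #8, #10, #11, #12, #13, #16, #20, #21, #23, #25, #26. (#4 stays — for-cause denied.)
Seating in order: seats 1–7 → #1, #4, #7, #9, #14, #15, #17; alternates → #18, #19, #22, #24.
So seat 7 is #17.

17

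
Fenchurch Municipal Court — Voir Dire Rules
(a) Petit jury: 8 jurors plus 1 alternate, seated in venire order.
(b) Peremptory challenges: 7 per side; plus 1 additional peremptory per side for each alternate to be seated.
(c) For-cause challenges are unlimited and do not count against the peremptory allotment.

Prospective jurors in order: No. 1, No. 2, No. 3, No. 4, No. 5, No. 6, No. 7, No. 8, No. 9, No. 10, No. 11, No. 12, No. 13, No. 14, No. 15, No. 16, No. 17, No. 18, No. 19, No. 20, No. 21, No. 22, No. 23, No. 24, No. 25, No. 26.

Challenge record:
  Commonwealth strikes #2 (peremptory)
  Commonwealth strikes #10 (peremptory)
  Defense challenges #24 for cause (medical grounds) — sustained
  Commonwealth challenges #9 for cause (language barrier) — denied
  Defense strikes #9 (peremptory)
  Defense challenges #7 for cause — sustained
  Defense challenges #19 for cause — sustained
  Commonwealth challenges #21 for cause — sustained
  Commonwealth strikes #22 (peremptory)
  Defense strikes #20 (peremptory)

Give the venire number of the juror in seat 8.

Removed: #2, #7, #9, #10, #19, #20, #21, #22, #24.
Filling seats in venire order through position 8: #1, #3, #4, #5, #6, #8, #11, #12.
So seat 8 is #12.

12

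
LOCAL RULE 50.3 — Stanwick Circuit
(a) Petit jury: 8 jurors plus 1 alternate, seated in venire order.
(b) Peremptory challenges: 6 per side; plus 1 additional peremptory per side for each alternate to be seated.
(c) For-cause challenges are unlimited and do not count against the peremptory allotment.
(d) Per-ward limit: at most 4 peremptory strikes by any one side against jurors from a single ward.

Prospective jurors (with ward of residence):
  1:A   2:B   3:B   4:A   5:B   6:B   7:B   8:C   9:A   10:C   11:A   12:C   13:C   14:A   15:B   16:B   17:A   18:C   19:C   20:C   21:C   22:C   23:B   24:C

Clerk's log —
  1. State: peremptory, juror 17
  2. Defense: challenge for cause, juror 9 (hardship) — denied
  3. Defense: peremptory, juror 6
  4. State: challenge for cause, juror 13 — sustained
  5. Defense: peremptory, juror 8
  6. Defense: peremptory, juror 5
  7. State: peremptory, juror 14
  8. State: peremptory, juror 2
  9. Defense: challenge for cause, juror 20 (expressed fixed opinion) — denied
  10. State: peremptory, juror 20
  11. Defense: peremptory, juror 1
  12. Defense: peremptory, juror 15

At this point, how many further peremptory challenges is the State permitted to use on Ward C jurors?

3

State peremptories so far: #17, #14, #2, #20 — 4 of 7 used, 3 left overall.
Against Ward C: #20 — 1 used; per-ward cap 4 leaves 3.
Binding limit: min(3, 3) = 3.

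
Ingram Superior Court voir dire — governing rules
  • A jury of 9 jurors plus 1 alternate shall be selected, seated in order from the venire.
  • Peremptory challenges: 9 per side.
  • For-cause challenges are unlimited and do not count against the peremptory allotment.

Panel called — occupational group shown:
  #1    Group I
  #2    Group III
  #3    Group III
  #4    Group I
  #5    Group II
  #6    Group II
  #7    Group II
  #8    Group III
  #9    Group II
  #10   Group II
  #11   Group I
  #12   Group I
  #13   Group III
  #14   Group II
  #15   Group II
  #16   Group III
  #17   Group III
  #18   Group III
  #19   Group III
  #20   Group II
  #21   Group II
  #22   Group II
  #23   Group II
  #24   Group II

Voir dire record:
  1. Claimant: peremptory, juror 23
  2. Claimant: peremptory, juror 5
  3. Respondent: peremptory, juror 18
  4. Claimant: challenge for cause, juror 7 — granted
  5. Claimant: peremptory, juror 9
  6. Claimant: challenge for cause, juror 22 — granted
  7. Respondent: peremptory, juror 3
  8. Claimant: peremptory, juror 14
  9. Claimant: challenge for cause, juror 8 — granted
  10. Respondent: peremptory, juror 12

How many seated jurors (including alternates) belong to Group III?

4

Removed: #3, #5, #7, #8, #9, #12, #14, #18, #22, #23.
Seated (10 incl. alternates): #1, #2, #4, #6, #10, #11, #13, #15, #16, #17.
Of those, in Group III: #2, #13, #16, #17 → 4.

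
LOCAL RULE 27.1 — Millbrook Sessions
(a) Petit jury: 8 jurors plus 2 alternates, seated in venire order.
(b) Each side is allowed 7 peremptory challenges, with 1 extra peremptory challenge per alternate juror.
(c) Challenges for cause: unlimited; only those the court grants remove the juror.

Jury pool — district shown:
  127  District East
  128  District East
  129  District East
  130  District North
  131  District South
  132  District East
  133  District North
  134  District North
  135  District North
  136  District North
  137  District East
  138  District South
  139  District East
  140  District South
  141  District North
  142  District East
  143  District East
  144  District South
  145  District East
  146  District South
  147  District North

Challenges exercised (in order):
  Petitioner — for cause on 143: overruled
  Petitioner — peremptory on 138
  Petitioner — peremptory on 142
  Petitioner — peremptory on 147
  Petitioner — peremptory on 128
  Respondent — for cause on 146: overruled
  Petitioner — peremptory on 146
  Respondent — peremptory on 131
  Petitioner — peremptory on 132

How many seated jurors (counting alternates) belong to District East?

4

Removed: #128, #131, #132, #138, #142, #146, #147.
Seated (10 incl. alternates): #127, #129, #130, #133, #134, #135, #136, #137, #139, #140.
Of those, in District East: #127, #129, #137, #139 → 4.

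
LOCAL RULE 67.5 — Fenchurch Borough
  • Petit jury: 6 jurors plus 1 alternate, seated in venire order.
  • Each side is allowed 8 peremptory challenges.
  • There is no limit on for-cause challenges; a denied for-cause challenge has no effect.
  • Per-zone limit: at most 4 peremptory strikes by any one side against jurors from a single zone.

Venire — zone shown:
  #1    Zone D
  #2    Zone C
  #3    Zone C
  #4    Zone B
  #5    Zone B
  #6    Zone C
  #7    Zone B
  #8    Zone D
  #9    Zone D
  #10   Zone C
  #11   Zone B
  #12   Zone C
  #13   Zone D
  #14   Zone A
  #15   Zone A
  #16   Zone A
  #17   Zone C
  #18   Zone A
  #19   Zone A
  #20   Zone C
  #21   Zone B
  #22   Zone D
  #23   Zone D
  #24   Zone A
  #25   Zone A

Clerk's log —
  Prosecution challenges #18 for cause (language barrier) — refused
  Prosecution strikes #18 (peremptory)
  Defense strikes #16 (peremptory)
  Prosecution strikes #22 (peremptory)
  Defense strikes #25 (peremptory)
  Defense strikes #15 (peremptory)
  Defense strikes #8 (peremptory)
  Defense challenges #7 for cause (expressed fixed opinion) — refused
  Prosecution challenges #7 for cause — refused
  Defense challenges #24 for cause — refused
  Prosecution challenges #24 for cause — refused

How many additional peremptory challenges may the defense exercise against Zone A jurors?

Defense peremptories so far: #16, #25, #15, #8 — 4 of 8 used, 4 left overall.
Against Zone A: #16, #25, #15 — 3 used; per-zone cap 4 leaves 1.
Binding limit: min(4, 1) = 1.

1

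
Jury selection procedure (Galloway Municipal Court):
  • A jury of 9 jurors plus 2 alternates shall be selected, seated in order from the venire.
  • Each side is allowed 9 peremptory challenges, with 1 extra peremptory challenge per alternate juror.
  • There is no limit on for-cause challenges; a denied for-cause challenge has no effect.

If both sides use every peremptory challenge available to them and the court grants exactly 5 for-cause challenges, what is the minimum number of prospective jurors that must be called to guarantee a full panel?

38

Seats to fill: 9 + 2 alternates = 11.
Peremptories: 9 + 1×2 = 11 per side × 2 sides = 22.
For-cause removals: 5.
Minimum venire: 11 + 22 + 5 = 38.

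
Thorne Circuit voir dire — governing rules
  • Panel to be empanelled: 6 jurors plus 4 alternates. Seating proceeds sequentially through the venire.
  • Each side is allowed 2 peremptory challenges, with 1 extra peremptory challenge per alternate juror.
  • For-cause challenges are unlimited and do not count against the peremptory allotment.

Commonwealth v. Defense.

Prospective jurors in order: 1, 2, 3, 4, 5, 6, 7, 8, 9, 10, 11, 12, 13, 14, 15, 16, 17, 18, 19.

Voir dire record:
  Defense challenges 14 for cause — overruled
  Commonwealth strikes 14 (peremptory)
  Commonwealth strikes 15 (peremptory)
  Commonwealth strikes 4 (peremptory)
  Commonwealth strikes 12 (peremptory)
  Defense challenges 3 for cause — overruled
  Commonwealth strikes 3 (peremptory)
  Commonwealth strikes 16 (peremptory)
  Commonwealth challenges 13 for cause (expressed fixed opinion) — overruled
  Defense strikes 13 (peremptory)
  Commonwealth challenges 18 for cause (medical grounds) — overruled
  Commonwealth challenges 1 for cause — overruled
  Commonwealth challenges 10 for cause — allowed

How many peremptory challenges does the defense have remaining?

Defense allotment: 2 base + 1 × 4 alternates = 6.
Defense peremptories used: #13 — 1 (for-cause on #14, #3 don't count).
Remaining: 6 − 1 = 5.

5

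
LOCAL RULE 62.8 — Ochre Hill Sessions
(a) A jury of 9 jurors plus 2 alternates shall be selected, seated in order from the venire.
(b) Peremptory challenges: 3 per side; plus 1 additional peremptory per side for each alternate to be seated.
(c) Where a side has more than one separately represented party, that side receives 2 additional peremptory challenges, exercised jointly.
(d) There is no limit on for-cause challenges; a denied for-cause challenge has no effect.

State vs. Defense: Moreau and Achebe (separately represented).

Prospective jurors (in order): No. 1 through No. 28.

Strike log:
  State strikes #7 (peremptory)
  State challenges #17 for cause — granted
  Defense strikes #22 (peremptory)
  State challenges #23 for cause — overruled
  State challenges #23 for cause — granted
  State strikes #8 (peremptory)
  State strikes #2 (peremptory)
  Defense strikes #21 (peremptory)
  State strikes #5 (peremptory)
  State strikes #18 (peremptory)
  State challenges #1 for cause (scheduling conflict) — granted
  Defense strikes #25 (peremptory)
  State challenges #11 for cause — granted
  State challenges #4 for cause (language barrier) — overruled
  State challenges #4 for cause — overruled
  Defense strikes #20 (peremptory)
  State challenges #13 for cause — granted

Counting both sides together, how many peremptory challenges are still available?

3

State allotment: 3 base + 1 × 2 alternates = 5. Defense allotment: 3 base + 1 × 2 alternates + 2 multi-party = 7.
State peremptories used: #7, #8, #2, #5, #18 — 5 (for-cause on #17, #23, #23, #1, #11, #4, #4, #13 don't count).
Defense peremptories used: #22, #21, #25, #20 — 4.
Remaining: (5 − 5) + (7 − 4) = 3.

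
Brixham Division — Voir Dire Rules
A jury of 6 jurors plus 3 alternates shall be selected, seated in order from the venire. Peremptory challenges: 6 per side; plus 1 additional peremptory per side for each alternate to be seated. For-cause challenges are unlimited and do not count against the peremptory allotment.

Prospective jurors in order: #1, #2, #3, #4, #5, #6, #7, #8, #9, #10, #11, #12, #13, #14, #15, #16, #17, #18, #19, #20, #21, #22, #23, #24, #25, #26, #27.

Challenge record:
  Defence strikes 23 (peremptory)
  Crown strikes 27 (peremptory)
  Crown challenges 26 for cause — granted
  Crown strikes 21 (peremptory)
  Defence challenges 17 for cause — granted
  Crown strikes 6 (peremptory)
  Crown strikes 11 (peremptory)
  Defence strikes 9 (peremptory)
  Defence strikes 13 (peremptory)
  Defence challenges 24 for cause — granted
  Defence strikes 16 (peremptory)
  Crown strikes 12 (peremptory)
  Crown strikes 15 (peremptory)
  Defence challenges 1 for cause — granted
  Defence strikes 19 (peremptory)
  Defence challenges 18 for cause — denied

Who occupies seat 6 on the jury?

8

Removed: #1, #6, #9, #11, #12, #13, #15, #16, #17, #19, #21, #23, #24, #26, #27. (#18 stays — for-cause denied.)
Filling seats in venire order through position 6: #2, #3, #4, #5, #7, #8.
So seat 6 is #8.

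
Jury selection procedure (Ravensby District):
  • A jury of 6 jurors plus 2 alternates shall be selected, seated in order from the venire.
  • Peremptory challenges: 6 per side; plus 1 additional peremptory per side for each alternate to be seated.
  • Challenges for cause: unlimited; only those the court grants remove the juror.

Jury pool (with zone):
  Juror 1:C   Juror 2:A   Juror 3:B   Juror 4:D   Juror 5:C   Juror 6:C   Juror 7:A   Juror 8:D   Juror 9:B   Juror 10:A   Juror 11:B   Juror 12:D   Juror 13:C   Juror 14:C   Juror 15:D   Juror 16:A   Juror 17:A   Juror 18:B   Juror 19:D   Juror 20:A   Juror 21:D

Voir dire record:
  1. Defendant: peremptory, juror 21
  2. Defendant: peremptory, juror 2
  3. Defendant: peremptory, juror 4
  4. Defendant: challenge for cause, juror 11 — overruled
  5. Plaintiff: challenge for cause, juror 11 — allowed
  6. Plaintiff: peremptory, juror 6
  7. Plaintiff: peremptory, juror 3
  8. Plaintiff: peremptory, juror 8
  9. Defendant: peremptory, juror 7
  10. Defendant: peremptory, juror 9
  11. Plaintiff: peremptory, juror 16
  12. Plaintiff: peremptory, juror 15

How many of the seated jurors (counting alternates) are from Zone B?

Removed: #2, #3, #4, #6, #7, #8, #9, #11, #15, #16, #21.
Seated (8 incl. alternates): #1, #5, #10, #12, #13, #14, #17, #18.
Of those, in Zone B: #18 → 1.

1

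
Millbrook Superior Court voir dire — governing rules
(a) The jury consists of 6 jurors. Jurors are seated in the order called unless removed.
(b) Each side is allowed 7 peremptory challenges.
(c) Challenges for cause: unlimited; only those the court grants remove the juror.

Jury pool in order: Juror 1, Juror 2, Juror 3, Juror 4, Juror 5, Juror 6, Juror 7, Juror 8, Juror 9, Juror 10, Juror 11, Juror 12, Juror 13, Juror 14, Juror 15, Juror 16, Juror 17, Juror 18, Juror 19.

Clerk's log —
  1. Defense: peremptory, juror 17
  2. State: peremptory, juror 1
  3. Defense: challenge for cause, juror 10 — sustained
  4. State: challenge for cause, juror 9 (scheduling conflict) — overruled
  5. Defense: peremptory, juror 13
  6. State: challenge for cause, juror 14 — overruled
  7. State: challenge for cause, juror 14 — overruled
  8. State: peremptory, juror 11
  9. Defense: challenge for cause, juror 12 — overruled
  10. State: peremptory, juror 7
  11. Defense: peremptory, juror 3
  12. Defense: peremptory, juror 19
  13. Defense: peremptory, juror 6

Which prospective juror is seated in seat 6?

12

Removed: #1, #3, #6, #7, #10, #11, #13, #17, #19. (#9, #12, #14 stay — for-cause denied.)
Filling seats in venire order through position 6: #2, #4, #5, #8, #9, #12.
So seat 6 is #12.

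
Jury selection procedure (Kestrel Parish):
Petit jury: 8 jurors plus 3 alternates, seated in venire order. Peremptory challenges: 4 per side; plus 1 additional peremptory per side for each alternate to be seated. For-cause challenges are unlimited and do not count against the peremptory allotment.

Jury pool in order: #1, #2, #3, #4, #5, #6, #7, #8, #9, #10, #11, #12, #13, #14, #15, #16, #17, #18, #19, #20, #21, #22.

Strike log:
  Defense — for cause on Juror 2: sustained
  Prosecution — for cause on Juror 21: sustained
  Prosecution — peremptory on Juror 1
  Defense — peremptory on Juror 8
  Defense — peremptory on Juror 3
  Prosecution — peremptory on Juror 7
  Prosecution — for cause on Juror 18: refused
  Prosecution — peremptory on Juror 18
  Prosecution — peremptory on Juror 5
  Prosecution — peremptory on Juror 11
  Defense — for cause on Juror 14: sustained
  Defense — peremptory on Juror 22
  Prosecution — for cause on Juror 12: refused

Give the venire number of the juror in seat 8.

16

Removed: #1, #2, #3, #5, #7, #8, #11, #14, #18, #21, #22. (#12 stays — for-cause denied.)
Filling seats in venire order through position 8: #4, #6, #9, #10, #12, #13, #15, #16.
So seat 8 is #16.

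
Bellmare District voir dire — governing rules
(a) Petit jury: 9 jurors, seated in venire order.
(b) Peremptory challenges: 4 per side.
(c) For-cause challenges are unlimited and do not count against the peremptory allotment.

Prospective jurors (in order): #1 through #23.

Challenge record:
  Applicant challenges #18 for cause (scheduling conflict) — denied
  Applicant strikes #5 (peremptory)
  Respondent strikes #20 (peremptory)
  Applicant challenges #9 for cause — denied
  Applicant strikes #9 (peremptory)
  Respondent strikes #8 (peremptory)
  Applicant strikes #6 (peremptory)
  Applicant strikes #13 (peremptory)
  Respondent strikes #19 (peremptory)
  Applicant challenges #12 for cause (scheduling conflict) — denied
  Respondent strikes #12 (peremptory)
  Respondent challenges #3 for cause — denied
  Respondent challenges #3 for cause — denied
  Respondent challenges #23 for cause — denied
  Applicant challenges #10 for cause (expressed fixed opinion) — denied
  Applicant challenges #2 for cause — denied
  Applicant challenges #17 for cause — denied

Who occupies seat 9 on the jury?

Removed: #5, #6, #8, #9, #12, #13, #19, #20. (#2, #3, #10, #17, #18, #23 stay — for-cause denied.)
Seating in order: seats 1–9 → #1, #2, #3, #4, #7, #10, #11, #14, #15.
So seat 9 is #15.

15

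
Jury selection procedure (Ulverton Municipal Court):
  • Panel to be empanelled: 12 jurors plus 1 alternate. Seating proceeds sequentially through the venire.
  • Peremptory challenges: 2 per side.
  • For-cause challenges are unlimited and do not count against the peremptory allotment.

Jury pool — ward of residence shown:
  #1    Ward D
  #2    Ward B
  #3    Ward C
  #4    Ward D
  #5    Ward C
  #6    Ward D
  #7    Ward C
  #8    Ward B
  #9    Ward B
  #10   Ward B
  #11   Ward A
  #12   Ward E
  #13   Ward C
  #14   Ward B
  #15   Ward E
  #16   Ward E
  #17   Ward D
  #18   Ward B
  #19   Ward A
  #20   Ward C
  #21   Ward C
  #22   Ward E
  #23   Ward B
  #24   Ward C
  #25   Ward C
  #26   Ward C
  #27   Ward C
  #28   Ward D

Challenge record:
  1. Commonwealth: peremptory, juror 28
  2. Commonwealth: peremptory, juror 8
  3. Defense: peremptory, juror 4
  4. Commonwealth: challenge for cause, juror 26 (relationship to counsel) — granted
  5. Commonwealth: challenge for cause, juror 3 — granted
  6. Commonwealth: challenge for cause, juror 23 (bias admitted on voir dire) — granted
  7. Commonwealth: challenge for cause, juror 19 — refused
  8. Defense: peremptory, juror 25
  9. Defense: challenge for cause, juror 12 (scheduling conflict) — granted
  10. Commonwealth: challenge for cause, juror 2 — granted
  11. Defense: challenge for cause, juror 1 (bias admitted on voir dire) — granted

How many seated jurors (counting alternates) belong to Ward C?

3

Removed: #1, #2, #3, #4, #8, #12, #23, #25, #26, #28.
Seated (13 incl. alternates): #5, #6, #7, #9, #10, #11, #13, #14, #15, #16, #17, #18, #19.
Of those, in Ward C: #5, #7, #13 → 3.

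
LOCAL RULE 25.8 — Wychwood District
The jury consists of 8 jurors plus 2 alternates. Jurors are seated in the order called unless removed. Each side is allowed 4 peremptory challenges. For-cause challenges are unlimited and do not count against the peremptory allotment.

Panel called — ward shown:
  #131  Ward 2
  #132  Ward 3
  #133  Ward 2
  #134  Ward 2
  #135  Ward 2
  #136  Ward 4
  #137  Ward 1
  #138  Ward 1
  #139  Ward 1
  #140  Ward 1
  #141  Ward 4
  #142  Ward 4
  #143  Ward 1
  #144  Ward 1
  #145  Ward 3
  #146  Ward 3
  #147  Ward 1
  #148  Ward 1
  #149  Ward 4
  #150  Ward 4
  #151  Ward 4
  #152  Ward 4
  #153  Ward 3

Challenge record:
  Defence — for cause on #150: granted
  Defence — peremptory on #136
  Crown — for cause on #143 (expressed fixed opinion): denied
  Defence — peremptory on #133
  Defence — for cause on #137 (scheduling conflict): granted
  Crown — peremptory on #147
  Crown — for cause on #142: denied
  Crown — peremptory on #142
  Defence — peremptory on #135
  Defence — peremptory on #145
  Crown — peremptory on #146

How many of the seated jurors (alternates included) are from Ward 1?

6

Removed: #133, #135, #136, #137, #142, #145, #146, #147, #150.
Seated (10 incl. alternates): #131, #132, #134, #138, #139, #140, #141, #143, #144, #148.
Of those, in Ward 1: #138, #139, #140, #143, #144, #148 → 6.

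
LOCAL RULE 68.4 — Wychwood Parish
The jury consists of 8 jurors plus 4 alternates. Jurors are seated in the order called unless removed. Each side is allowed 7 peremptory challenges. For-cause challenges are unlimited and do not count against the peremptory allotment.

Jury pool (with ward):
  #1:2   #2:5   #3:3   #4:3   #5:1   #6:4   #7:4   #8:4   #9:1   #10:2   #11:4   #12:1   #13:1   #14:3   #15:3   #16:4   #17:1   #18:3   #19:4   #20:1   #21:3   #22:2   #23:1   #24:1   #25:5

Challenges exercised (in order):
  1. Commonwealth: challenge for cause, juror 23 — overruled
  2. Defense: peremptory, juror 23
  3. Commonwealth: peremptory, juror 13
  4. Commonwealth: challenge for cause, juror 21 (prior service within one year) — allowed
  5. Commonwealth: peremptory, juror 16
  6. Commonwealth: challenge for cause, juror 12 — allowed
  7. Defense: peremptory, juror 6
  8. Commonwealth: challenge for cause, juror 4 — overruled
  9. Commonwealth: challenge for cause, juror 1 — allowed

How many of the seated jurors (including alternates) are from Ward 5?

Removed: #1, #6, #12, #13, #16, #21, #23.
Seated (12 incl. alternates): #2, #3, #4, #5, #7, #8, #9, #10, #11, #14, #15, #17.
Of those, in Ward 5: #2 → 1.

1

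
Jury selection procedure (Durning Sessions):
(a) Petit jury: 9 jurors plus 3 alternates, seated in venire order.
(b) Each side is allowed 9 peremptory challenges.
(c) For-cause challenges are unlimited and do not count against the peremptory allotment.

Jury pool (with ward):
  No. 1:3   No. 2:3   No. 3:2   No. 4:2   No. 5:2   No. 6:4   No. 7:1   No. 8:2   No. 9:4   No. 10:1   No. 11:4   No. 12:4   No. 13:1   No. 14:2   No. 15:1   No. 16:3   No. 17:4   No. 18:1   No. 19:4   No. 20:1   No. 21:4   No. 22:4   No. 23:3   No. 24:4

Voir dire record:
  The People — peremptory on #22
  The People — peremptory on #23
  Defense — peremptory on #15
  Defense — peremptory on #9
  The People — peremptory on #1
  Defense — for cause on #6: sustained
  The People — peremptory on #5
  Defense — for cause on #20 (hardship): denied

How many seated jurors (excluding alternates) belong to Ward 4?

2

Removed: #1, #5, #6, #9, #15, #22, #23.
Seated jurors 1–9: #2, #3, #4, #7, #8, #10, #11, #12, #13 (alternates #14, #16, #17 not counted).
Of those, in Ward 4: #11, #12 → 2.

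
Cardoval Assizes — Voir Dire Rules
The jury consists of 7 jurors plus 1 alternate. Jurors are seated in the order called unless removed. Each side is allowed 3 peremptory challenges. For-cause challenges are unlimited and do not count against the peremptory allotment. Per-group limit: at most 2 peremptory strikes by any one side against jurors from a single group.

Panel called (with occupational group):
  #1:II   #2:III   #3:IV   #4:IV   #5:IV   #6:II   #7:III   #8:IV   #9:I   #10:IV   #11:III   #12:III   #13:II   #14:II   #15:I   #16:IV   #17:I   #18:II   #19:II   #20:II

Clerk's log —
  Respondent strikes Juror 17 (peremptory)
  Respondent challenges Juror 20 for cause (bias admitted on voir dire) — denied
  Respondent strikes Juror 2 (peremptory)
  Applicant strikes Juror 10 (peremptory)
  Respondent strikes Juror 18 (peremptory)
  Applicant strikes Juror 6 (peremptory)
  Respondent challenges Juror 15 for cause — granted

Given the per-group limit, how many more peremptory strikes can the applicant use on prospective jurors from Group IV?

1

Applicant peremptories so far: #10, #6 — 2 of 3 used, 1 left overall.
Against Group IV: #10 — 1 used; per-group cap 2 leaves 1.
Binding limit: min(1, 1) = 1.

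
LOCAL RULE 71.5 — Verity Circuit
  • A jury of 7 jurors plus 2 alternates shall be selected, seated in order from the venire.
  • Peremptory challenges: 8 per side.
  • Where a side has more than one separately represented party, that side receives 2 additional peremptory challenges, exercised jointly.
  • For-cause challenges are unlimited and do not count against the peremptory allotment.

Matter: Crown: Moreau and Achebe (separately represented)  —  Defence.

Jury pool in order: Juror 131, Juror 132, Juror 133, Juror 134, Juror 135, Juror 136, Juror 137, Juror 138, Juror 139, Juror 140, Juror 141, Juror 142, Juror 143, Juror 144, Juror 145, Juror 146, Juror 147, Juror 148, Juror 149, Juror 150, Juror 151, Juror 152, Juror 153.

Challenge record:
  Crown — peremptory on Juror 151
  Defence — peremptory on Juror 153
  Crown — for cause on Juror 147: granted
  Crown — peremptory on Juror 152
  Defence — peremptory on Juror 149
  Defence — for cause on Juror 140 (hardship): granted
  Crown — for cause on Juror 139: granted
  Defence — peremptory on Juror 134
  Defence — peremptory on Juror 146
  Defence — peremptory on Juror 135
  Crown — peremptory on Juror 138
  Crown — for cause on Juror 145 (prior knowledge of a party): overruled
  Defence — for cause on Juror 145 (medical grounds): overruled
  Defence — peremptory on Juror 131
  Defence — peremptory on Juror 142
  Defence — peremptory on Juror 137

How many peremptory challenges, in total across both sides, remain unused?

7

Crown allotment: 8 base + 2 multi-party = 10. Defence allotment: 8.
Crown peremptories used: #151, #152, #138 — 3 (for-cause on #147, #139, #145 don't count).
Defence peremptories used: #153, #149, #134, #146, #135, #131, #142, #137 — 8 (for-cause on #140, #145 don't count).
Remaining: (10 − 3) + (8 − 8) = 7.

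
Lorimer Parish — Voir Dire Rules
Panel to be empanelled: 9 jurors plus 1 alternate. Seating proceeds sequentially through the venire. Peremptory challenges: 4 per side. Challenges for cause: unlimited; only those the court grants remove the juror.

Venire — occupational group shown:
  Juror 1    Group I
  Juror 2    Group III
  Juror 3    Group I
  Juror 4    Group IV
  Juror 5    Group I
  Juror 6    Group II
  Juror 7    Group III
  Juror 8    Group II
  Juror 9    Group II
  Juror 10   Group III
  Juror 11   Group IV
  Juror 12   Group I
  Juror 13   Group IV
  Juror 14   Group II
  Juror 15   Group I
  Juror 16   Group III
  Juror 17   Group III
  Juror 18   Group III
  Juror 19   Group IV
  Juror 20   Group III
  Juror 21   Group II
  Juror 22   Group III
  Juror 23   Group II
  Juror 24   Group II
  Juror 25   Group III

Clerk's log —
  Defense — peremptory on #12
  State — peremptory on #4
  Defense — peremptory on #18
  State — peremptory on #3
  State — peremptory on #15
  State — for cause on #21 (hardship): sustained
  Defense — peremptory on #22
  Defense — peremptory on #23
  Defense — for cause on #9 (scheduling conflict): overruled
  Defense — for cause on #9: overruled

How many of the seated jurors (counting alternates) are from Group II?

Removed: #3, #4, #12, #15, #18, #21, #22, #23.
Seated (10 incl. alternates): #1, #2, #5, #6, #7, #8, #9, #10, #11, #13.
Of those, in Group II: #6, #8, #9 → 3.

3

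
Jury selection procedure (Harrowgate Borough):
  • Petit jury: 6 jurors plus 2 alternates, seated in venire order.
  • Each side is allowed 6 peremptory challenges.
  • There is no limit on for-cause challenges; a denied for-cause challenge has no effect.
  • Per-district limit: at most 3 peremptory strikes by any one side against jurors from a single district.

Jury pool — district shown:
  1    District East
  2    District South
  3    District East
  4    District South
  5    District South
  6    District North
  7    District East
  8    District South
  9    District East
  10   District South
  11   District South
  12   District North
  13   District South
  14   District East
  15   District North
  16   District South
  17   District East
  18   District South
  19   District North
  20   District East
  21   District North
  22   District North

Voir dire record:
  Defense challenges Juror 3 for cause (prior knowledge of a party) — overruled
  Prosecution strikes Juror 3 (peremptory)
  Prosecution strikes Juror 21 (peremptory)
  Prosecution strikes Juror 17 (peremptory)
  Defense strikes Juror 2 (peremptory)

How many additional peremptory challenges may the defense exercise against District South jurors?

Defense peremptories so far: #2 — 1 of 6 used, 5 left overall.
Against District South: #2 — 1 used; per-district cap 3 leaves 2.
Binding limit: min(5, 2) = 2.

2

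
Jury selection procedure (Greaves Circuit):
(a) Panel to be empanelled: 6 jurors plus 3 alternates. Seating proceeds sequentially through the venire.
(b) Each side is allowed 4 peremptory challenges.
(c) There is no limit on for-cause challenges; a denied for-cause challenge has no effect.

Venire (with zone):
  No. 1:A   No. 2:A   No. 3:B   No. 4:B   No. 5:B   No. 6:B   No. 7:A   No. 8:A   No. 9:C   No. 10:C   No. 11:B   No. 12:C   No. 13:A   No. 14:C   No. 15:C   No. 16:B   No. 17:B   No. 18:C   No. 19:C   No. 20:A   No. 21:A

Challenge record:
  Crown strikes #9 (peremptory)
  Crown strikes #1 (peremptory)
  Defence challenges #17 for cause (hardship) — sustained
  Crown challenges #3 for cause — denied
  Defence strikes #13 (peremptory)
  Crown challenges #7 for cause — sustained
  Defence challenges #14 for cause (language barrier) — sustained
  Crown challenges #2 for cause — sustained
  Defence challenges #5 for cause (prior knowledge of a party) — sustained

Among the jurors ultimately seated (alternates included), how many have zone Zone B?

5

Removed: #1, #2, #5, #7, #9, #13, #14, #17.
Seated (9 incl. alternates): #3, #4, #6, #8, #10, #11, #12, #15, #16.
Of those, in Zone B: #3, #4, #6, #11, #16 → 5.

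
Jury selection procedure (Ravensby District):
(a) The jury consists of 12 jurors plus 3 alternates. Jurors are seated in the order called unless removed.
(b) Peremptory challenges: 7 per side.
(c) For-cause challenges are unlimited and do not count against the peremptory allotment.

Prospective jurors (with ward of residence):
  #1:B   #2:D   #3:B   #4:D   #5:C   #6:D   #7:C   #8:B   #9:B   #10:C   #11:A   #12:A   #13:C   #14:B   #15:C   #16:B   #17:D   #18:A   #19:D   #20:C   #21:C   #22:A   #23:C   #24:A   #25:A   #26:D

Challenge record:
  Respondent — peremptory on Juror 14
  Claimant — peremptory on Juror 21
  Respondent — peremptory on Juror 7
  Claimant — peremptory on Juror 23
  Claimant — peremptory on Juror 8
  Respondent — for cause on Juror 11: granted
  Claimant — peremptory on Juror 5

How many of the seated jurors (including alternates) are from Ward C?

4

Removed: #5, #7, #8, #11, #14, #21, #23.
Seated (15 incl. alternates): #1, #2, #3, #4, #6, #9, #10, #12, #13, #15, #16, #17, #18, #19, #20.
Of those, in Ward C: #10, #13, #15, #20 → 4.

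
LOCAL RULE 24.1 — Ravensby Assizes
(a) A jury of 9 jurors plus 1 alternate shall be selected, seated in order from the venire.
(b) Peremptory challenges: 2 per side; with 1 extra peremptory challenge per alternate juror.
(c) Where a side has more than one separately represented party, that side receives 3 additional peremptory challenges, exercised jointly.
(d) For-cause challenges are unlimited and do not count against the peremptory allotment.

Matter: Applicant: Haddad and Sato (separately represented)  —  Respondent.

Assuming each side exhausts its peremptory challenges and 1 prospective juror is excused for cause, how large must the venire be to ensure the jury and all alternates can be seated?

Seats to fill: 9 + 1 alternates = 10.
Peremptories — Applicant: 2 + 1×1 + 3 = 6; Respondent: 2 + 1×1 = 3; total 9.
For-cause removals: 1.
Minimum venire: 10 + 9 + 1 = 20.

20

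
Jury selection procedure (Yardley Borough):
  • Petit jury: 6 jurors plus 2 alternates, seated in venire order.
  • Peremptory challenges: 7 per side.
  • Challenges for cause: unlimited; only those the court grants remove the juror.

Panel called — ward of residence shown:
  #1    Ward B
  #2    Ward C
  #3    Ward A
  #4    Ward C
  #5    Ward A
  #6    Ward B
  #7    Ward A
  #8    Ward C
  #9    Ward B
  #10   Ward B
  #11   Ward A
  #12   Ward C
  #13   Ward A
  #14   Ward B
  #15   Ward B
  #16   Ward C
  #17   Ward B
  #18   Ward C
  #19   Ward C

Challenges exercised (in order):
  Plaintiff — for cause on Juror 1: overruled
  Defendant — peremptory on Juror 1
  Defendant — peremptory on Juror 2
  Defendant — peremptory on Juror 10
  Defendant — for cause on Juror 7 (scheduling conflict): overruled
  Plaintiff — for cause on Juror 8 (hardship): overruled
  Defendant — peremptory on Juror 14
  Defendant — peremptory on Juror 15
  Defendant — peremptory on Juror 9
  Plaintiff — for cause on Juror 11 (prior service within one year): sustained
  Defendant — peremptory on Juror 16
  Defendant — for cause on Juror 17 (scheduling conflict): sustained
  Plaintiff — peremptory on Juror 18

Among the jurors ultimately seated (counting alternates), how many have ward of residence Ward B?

Removed: #1, #2, #9, #10, #11, #14, #15, #16, #17, #18.
Seated (8 incl. alternates): #3, #4, #5, #6, #7, #8, #12, #13.
Of those, in Ward B: #6 → 1.

1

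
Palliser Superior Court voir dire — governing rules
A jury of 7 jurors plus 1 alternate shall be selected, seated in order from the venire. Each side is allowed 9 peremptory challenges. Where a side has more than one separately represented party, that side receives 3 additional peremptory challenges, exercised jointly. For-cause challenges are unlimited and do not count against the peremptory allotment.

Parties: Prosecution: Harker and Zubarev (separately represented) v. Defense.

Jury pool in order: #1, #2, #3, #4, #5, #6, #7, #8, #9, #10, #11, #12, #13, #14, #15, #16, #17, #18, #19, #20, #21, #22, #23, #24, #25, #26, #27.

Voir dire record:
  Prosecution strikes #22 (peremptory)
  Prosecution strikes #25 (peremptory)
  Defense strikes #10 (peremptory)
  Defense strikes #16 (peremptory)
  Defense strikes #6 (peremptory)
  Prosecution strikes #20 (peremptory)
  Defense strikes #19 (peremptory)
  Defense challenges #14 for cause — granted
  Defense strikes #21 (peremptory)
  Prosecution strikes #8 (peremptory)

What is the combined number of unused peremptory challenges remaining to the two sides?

12

Prosecution allotment: 9 base + 3 multi-party = 12. Defense allotment: 9.
Prosecution peremptories used: #22, #25, #20, #8 — 4.
Defense peremptories used: #10, #16, #6, #19, #21 — 5 (the for-cause on #14 doesn't count).
Remaining: (12 − 4) + (9 − 5) = 12.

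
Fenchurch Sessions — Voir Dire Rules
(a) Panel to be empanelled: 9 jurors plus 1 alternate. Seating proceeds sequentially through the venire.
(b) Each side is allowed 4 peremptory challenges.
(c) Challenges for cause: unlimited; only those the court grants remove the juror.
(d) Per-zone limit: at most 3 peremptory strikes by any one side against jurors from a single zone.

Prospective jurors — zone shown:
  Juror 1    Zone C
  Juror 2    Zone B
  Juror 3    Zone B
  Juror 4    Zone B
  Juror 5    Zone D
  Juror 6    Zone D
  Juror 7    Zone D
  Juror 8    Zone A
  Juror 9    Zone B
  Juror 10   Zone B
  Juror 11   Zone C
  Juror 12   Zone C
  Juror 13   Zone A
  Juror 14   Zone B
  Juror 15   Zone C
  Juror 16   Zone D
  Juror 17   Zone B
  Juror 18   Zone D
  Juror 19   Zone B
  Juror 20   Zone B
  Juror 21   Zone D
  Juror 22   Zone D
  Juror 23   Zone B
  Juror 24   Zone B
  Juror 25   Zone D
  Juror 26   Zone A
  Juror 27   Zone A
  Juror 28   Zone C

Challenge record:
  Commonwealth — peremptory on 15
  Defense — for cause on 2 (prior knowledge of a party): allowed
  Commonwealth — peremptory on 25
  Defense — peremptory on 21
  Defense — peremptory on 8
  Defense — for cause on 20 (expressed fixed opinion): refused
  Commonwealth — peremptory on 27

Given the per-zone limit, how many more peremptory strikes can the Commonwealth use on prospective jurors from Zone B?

1

Commonwealth peremptories so far: #15, #25, #27 — 3 of 4 used, 1 left overall.
Against Zone B: none yet — per-zone cap 3 leaves 3.
Binding limit: min(1, 3) = 1.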